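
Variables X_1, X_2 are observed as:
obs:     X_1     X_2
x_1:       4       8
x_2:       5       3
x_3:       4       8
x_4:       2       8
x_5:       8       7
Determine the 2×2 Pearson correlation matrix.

Step 1 — column means:
  mean(X_1) = (4 + 5 + 4 + 2 + 8) / 5 = 23/5 = 4.6
  mean(X_2) = (8 + 3 + 8 + 8 + 7) / 5 = 34/5 = 6.8

Step 2 — sample variances and covariances s[i,j] = (1/(n-1)) · Σ_k (x_{k,i} - mean_i) · (x_{k,j} - mean_j), with n-1 = 4:
  s[X_1,X_1] = ((-0.6)·(-0.6) + (0.4)·(0.4) + (-0.6)·(-0.6) + (-2.6)·(-2.6) + (3.4)·(3.4)) / 4 = 19.2/4 = 4.8
  s[X_1,X_2] = ((-0.6)·(1.2) + (0.4)·(-3.8) + (-0.6)·(1.2) + (-2.6)·(1.2) + (3.4)·(0.2)) / 4 = -5.4/4 = -1.35
  s[X_2,X_2] = ((1.2)·(1.2) + (-3.8)·(-3.8) + (1.2)·(1.2) + (1.2)·(1.2) + (0.2)·(0.2)) / 4 = 18.8/4 = 4.7
  Sample standard deviations s_i = √(s[i,i]):
  s(X_1) = √(4.8) = 2.1909
  s(X_2) = √(4.7) = 2.1679

Step 3 — r_{ij} = s_{ij} / (s_i · s_j):
  r[X_1,X_1] = 1 (diagonal).
  r[X_1,X_2] = -1.35 / (2.1909 · 2.1679) = -1.35 / 4.7497 = -0.2842
  r[X_2,X_2] = 1 (diagonal).

R is symmetric with unit diagonal. Assembling:

R = [[1, -0.2842],
 [-0.2842, 1]]


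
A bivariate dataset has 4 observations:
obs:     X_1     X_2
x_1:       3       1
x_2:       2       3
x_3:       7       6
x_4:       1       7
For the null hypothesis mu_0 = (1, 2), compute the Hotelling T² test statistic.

Step 1 — sample mean vector:
  mean(X_1) = (3 + 2 + 7 + 1) / 4 = 13/4 = 3.25
  mean(X_2) = (1 + 3 + 6 + 7) / 4 = 17/4 = 4.25
  x̄ = (3.25, 4.25),  deviation x̄ - mu_0 = (3.25, 4.25) - (1, 2) = (2.25, 2.25).

Step 2 — sample covariance matrix, S[i,j] = (1/(n-1)) · Σ_k (x_{k,i} - mean_i) · (x_{k,j} - mean_j), divisor n-1 = 3:
  S[X_1,X_1] = ((-0.25)·(-0.25) + (-1.25)·(-1.25) + (3.75)·(3.75) + (-2.25)·(-2.25)) / 3 = 20.75/3 = 6.9167
  S[X_1,X_2] = ((-0.25)·(-3.25) + (-1.25)·(-1.25) + (3.75)·(1.75) + (-2.25)·(2.75)) / 3 = 2.75/3 = 0.9167
  S[X_2,X_2] = ((-3.25)·(-3.25) + (-1.25)·(-1.25) + (1.75)·(1.75) + (2.75)·(2.75)) / 3 = 22.75/3 = 7.5833
  S = [[6.9167, 0.9167],
 [0.9167, 7.5833]].

Step 3 — invert S. det(S) = 6.9167·7.5833 - (0.9167)² = 51.6111.
  S^{-1} = (1/det) · [[d, -b], [-b, a]] = [[0.1469, -0.0178],
 [-0.0178, 0.134]].

Step 4 — quadratic form (x̄ - mu_0)^T · S^{-1} · (x̄ - mu_0):
  S^{-1} · (x̄ - mu_0) = (0.2906, 0.2616),
  (x̄ - mu_0)^T · [...] = (2.25)·(0.2906) + (2.25)·(0.2616) = 1.2425.

Step 5 — scale by n: T² = 4 · 1.2425 = 4.9699.

T² ≈ 4.9699


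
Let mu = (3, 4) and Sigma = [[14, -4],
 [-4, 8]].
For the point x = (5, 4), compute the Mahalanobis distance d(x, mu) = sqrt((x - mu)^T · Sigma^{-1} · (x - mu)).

Step 1 — centre the observation: (x - mu) = (2, 0).

Step 2 — invert Sigma. det(Sigma) = 14·8 - (-4)² = 96.
  Sigma^{-1} = (1/det) · [[d, -b], [-b, a]] = [[0.0833, 0.0417],
 [0.0417, 0.1458]].

Step 3 — form the quadratic (x - mu)^T · Sigma^{-1} · (x - mu):
  Sigma^{-1} · (x - mu) = (0.1667, 0.0833).
  (x - mu)^T · [Sigma^{-1} · (x - mu)] = (2)·(0.1667) + (0)·(0.0833) = 0.3333.

Step 4 — take square root: d = √(0.3333) ≈ 0.5774.

d(x, mu) = √(0.3333) ≈ 0.5774


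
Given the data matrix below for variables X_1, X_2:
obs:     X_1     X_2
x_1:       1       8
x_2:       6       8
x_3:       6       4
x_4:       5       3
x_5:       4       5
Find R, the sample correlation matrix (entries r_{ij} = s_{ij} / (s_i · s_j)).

Step 1 — column means:
  mean(X_1) = (1 + 6 + 6 + 5 + 4) / 5 = 22/5 = 4.4
  mean(X_2) = (8 + 8 + 4 + 3 + 5) / 5 = 28/5 = 5.6

Step 2 — sample variances and covariances s[i,j] = (1/(n-1)) · Σ_k (x_{k,i} - mean_i) · (x_{k,j} - mean_j), with n-1 = 4:
  s[X_1,X_1] = ((-3.4)·(-3.4) + (1.6)·(1.6) + (1.6)·(1.6) + (0.6)·(0.6) + (-0.4)·(-0.4)) / 4 = 17.2/4 = 4.3
  s[X_1,X_2] = ((-3.4)·(2.4) + (1.6)·(2.4) + (1.6)·(-1.6) + (0.6)·(-2.6) + (-0.4)·(-0.6)) / 4 = -8.2/4 = -2.05
  s[X_2,X_2] = ((2.4)·(2.4) + (2.4)·(2.4) + (-1.6)·(-1.6) + (-2.6)·(-2.6) + (-0.6)·(-0.6)) / 4 = 21.2/4 = 5.3
  Sample standard deviations s_i = √(s[i,i]):
  s(X_1) = √(4.3) = 2.0736
  s(X_2) = √(5.3) = 2.3022

Step 3 — r_{ij} = s_{ij} / (s_i · s_j):
  r[X_1,X_1] = 1 (diagonal).
  r[X_1,X_2] = -2.05 / (2.0736 · 2.3022) = -2.05 / 4.7739 = -0.4294
  r[X_2,X_2] = 1 (diagonal).

R is symmetric with unit diagonal. Assembling:

R = [[1, -0.4294],
 [-0.4294, 1]]


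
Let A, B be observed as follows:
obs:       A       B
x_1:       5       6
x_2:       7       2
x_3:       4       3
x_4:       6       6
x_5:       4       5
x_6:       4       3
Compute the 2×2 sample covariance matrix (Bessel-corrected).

Step 1 — column means:
  mean(A) = (5 + 7 + 4 + 6 + 4 + 4) / 6 = 30/6 = 5
  mean(B) = (6 + 2 + 3 + 6 + 5 + 3) / 6 = 25/6 = 4.1667

Step 2 — sample covariance S[i,j] = (1/(n-1)) · Σ_k (x_{k,i} - mean_i) · (x_{k,j} - mean_j), with n-1 = 5.
  S[A,A] = ((0)·(0) + (2)·(2) + (-1)·(-1) + (1)·(1) + (-1)·(-1) + (-1)·(-1)) / 5 = 8/5 = 1.6
  S[A,B] = ((0)·(1.8333) + (2)·(-2.1667) + (-1)·(-1.1667) + (1)·(1.8333) + (-1)·(0.8333) + (-1)·(-1.1667)) / 5 = -1/5 = -0.2
  S[B,B] = ((1.8333)·(1.8333) + (-2.1667)·(-2.1667) + (-1.1667)·(-1.1667) + (1.8333)·(1.8333) + (0.8333)·(0.8333) + (-1.1667)·(-1.1667)) / 5 = 14.8333/5 = 2.9667

S is symmetric (S[j,i] = S[i,j]). Assembling:

S = [[1.6, -0.2],
 [-0.2, 2.9667]]


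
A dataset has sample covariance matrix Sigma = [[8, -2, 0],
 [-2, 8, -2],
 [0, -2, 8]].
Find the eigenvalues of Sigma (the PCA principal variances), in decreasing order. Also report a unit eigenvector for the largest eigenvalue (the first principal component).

Step 1 — characteristic polynomial p(λ) = det(λI - Sigma) = λ³ - tr·λ² + c_1·λ - det, where tr = trace, c_1 = sum of the principal 2×2 minors, det = det(Sigma):
  tr = 8 + 8 + 8 = 24,
  c_1 = (8·8 - (-2)²) + (8·8 - (0)²) + (8·8 - (-2)²) = 60 + 64 + 60 = 184,
  det = 8·(8·8 - (-2)²) - (-2)·((-2)·8 - (-2)·(0)) + (0)·((-2)·(-2) - 8·(0)) = 8·(60) - (-2)·(-16) + (0)·(4) = 448.
  So p(λ) = λ³ - 24λ² + 184λ - 448.
Step 2 — look for an integer root (rational root theorem: any rational root is an integer divisor of 448). Testing λ = 8:
  p(8) = 512 - 1536 + 1472 - 448 = 0  ✓
  Dividing out (λ - 8): p(λ) = (λ - 8)(λ² - 16λ + 56).
Step 3 — remaining eigenvalues from the quadratic λ² - 16λ + 56 = 0:
  Δ = 16² - 4·56 = 256 - 224 = 32,  λ = (16 ± √32)/2 = (16 ± 5.6569)/2 ≈ 10.8284 or 5.1716.
  Sorted: λ_1 = 10.8284,  λ_2 = 8,  λ_3 = 5.1716  (check: sum = 24 = tr ✓).

Step 4 — unit eigenvector for λ_1 ≈ 10.8284: v spans the null space of (Sigma - λ_1 I), whose rows are
  r_1 = (-2.8284, -2, 0),  r_2 = (-2, -2.8284, -2),  r_3 = (0, -2, -2.8284).
  v is orthogonal to every row, so take v ∝ r_1 × r_2 = ((-2)·(-2) - (0)·(-2.8284), (0)·(-2) - (-2.8284)·(-2), (-2.8284)·(-2.8284) - (-2)·(-2)) ≈ (4, -5.6569, 4).
  Let u = (4, -5.6569, 4).
  ||u|| = √((4)² + (-5.6569)² + (4)²) = √(64) ≈ 8,  v_1 = u/||u|| ≈ (0.5, -0.7071, 0.5) (||v_1|| = 1).

λ_1 = 10.8284,  λ_2 = 8,  λ_3 = 5.1716;  v_1 ≈ (0.5, -0.7071, 0.5)


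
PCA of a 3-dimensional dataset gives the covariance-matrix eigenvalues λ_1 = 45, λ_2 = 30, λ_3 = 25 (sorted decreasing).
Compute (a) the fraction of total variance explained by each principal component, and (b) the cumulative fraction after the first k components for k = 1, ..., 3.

Step 1 — total variance = trace(Sigma) = Σ λ_i = 45 + 30 + 25 = 100.

Step 2 — fraction explained by component i = λ_i / Σ λ:
  PC1: 45/100 = 0.45
  PC2: 30/100 = 0.3
  PC3: 25/100 = 0.25

Step 3 — cumulative fraction after k components = (λ_1 + ... + λ_k) / Σ λ:
  k = 1: 45/100 = 0.45
  k = 2: (45 + 30)/100 = 75/100 = 0.75
  k = 3: (45 + 30 + 25)/100 = 100/100 = 1

Summary (fraction, with percent):

explained: PC1 0.45 (45%), PC2 0.3 (30%), PC3 0.25 (25%);  cumulative: 0.45, 0.75, 1


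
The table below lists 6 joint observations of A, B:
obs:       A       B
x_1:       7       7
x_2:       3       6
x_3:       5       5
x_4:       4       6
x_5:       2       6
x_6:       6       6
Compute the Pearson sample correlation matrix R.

Step 1 — column means:
  mean(A) = (7 + 3 + 5 + 4 + 2 + 6) / 6 = 27/6 = 4.5
  mean(B) = (7 + 6 + 5 + 6 + 6 + 6) / 6 = 36/6 = 6

Step 2 — sample variances and covariances s[i,j] = (1/(n-1)) · Σ_k (x_{k,i} - mean_i) · (x_{k,j} - mean_j), with n-1 = 5:
  s[A,A] = ((2.5)·(2.5) + (-1.5)·(-1.5) + (0.5)·(0.5) + (-0.5)·(-0.5) + (-2.5)·(-2.5) + (1.5)·(1.5)) / 5 = 17.5/5 = 3.5
  s[A,B] = ((2.5)·(1) + (-1.5)·(0) + (0.5)·(-1) + (-0.5)·(0) + (-2.5)·(0) + (1.5)·(0)) / 5 = 2/5 = 0.4
  s[B,B] = ((1)·(1) + (0)·(0) + (-1)·(-1) + (0)·(0) + (0)·(0) + (0)·(0)) / 5 = 2/5 = 0.4
  Sample standard deviations s_i = √(s[i,i]):
  s(A) = √(3.5) = 1.8708
  s(B) = √(0.4) = 0.6325

Step 3 — r_{ij} = s_{ij} / (s_i · s_j):
  r[A,A] = 1 (diagonal).
  r[A,B] = 0.4 / (1.8708 · 0.6325) = 0.4 / 1.1832 = 0.3381
  r[B,B] = 1 (diagonal).

R is symmetric with unit diagonal. Assembling:

R = [[1, 0.3381],
 [0.3381, 1]]


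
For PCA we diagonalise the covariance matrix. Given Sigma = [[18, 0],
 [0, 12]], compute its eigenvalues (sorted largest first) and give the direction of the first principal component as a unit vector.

Step 1 — characteristic polynomial of 2×2 Sigma:
  det(Sigma - λI) = λ² - trace · λ + det = 0.
  trace = 18 + 12 = 30, det = 18·12 - (0)² = 216.
Step 2 — discriminant:
  Δ = trace² - 4·det = 900 - 864 = 36.
Step 3 — eigenvalues:
  λ = (trace ± √Δ)/2 = (30 ± 6)/2,
  λ_1 = 18,  λ_2 = 12.

Step 4 — unit eigenvector for λ_1: Sigma is diagonal, so its eigenvectors are the coordinate axes. λ_1 = 18 is the diagonal entry on the first coordinate axis, hence
  v_1 = (1, 0) (||v_1|| = 1).

λ_1 = 18,  λ_2 = 12;  v_1 ≈ (1, 0)


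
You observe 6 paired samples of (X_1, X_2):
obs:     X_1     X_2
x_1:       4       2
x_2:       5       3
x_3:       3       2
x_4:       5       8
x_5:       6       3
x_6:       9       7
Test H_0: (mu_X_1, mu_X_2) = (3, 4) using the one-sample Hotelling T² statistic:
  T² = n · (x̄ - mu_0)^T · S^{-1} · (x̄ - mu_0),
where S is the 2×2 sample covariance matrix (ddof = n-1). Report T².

Step 1 — sample mean vector:
  mean(X_1) = (4 + 5 + 3 + 5 + 6 + 9) / 6 = 32/6 = 5.3333
  mean(X_2) = (2 + 3 + 2 + 8 + 3 + 7) / 6 = 25/6 = 4.1667
  x̄ = (5.3333, 4.1667),  deviation x̄ - mu_0 = (5.3333, 4.1667) - (3, 4) = (2.3333, 0.1667).

Step 2 — sample covariance matrix, S[i,j] = (1/(n-1)) · Σ_k (x_{k,i} - mean_i) · (x_{k,j} - mean_j), divisor n-1 = 5:
  S[X_1,X_1] = ((-1.3333)·(-1.3333) + (-0.3333)·(-0.3333) + (-2.3333)·(-2.3333) + (-0.3333)·(-0.3333) + (0.6667)·(0.6667) + (3.6667)·(3.6667)) / 5 = 21.3333/5 = 4.2667
  S[X_1,X_2] = ((-1.3333)·(-2.1667) + (-0.3333)·(-1.1667) + (-2.3333)·(-2.1667) + (-0.3333)·(3.8333) + (0.6667)·(-1.1667) + (3.6667)·(2.8333)) / 5 = 16.6667/5 = 3.3333
  S[X_2,X_2] = ((-2.1667)·(-2.1667) + (-1.1667)·(-1.1667) + (-2.1667)·(-2.1667) + (3.8333)·(3.8333) + (-1.1667)·(-1.1667) + (2.8333)·(2.8333)) / 5 = 34.8333/5 = 6.9667
  S = [[4.2667, 3.3333],
 [3.3333, 6.9667]].

Step 3 — invert S. det(S) = 4.2667·6.9667 - (3.3333)² = 18.6133.
  S^{-1} = (1/det) · [[d, -b], [-b, a]] = [[0.3743, -0.1791],
 [-0.1791, 0.2292]].

Step 4 — quadratic form (x̄ - mu_0)^T · S^{-1} · (x̄ - mu_0):
  S^{-1} · (x̄ - mu_0) = (0.8435, -0.3797),
  (x̄ - mu_0)^T · [...] = (2.3333)·(0.8435) + (0.1667)·(-0.3797) = 1.9048.

Step 5 — scale by n: T² = 6 · 1.9048 = 11.4291.

T² ≈ 11.4291


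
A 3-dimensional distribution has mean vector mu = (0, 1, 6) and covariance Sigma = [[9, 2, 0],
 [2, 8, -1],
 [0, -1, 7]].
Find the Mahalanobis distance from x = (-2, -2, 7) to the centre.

Step 1 — centre the observation: (x - mu) = (-2, -3, 1).

Step 2 — invert Sigma (cofactor / det for 3×3, or solve directly):
  Sigma^{-1} = [[0.1178, -0.03, -0.0043],
 [-0.03, 0.1349, 0.0193],
 [-0.0043, 0.0193, 0.1456]].

Step 3 — form the quadratic (x - mu)^T · Sigma^{-1} · (x - mu):
  Sigma^{-1} · (x - mu) = (-0.1499, -0.3255, 0.0964).
  (x - mu)^T · [Sigma^{-1} · (x - mu)] = (-2)·(-0.1499) + (-3)·(-0.3255) + (1)·(0.0964) = 1.3726.

Step 4 — take square root: d = √(1.3726) ≈ 1.1716.

d(x, mu) = √(1.3726) ≈ 1.1716


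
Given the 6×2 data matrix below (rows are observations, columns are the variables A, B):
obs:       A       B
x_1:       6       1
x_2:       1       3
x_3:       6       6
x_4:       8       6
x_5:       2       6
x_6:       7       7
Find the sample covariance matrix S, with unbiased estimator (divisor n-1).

Step 1 — column means:
  mean(A) = (6 + 1 + 6 + 8 + 2 + 7) / 6 = 30/6 = 5
  mean(B) = (1 + 3 + 6 + 6 + 6 + 7) / 6 = 29/6 = 4.8333

Step 2 — sample covariance S[i,j] = (1/(n-1)) · Σ_k (x_{k,i} - mean_i) · (x_{k,j} - mean_j), with n-1 = 5.
  S[A,A] = ((1)·(1) + (-4)·(-4) + (1)·(1) + (3)·(3) + (-3)·(-3) + (2)·(2)) / 5 = 40/5 = 8
  S[A,B] = ((1)·(-3.8333) + (-4)·(-1.8333) + (1)·(1.1667) + (3)·(1.1667) + (-3)·(1.1667) + (2)·(2.1667)) / 5 = 9/5 = 1.8
  S[B,B] = ((-3.8333)·(-3.8333) + (-1.8333)·(-1.8333) + (1.1667)·(1.1667) + (1.1667)·(1.1667) + (1.1667)·(1.1667) + (2.1667)·(2.1667)) / 5 = 26.8333/5 = 5.3667

S is symmetric (S[j,i] = S[i,j]). Assembling:

S = [[8, 1.8],
 [1.8, 5.3667]]


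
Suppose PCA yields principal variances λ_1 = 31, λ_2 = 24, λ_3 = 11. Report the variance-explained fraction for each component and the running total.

Step 1 — total variance = trace(Sigma) = Σ λ_i = 31 + 24 + 11 = 66.

Step 2 — fraction explained by component i = λ_i / Σ λ:
  PC1: 31/66 = 0.4697
  PC2: 24/66 = 0.3636
  PC3: 11/66 = 0.1667

Step 3 — cumulative fraction after k components = (λ_1 + ... + λ_k) / Σ λ:
  k = 1: 31/66 = 0.4697
  k = 2: (31 + 24)/66 = 55/66 = 0.8333
  k = 3: (31 + 24 + 11)/66 = 66/66 = 1

Summary (fraction, with percent):

explained: PC1 0.4697 (46.97%), PC2 0.3636 (36.36%), PC3 0.1667 (16.67%);  cumulative: 0.4697, 0.8333, 1


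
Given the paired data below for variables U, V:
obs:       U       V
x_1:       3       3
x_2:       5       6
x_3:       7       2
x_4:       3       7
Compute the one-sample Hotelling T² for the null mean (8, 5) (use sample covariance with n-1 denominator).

Step 1 — sample mean vector:
  mean(U) = (3 + 5 + 7 + 3) / 4 = 18/4 = 4.5
  mean(V) = (3 + 6 + 2 + 7) / 4 = 18/4 = 4.5
  x̄ = (4.5, 4.5),  deviation x̄ - mu_0 = (4.5, 4.5) - (8, 5) = (-3.5, -0.5).

Step 2 — sample covariance matrix, S[i,j] = (1/(n-1)) · Σ_k (x_{k,i} - mean_i) · (x_{k,j} - mean_j), divisor n-1 = 3:
  S[U,U] = ((-1.5)·(-1.5) + (0.5)·(0.5) + (2.5)·(2.5) + (-1.5)·(-1.5)) / 3 = 11/3 = 3.6667
  S[U,V] = ((-1.5)·(-1.5) + (0.5)·(1.5) + (2.5)·(-2.5) + (-1.5)·(2.5)) / 3 = -7/3 = -2.3333
  S[V,V] = ((-1.5)·(-1.5) + (1.5)·(1.5) + (-2.5)·(-2.5) + (2.5)·(2.5)) / 3 = 17/3 = 5.6667
  S = [[3.6667, -2.3333],
 [-2.3333, 5.6667]].

Step 3 — invert S. det(S) = 3.6667·5.6667 - (-2.3333)² = 15.3333.
  S^{-1} = (1/det) · [[d, -b], [-b, a]] = [[0.3696, 0.1522],
 [0.1522, 0.2391]].

Step 4 — quadratic form (x̄ - mu_0)^T · S^{-1} · (x̄ - mu_0):
  S^{-1} · (x̄ - mu_0) = (-1.3696, -0.6522),
  (x̄ - mu_0)^T · [...] = (-3.5)·(-1.3696) + (-0.5)·(-0.6522) = 5.1196.

Step 5 — scale by n: T² = 4 · 5.1196 = 20.4783.

T² ≈ 20.4783


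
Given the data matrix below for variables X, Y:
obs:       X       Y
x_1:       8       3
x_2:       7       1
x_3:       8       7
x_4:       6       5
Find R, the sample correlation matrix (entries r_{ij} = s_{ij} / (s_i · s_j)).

Step 1 — column means:
  mean(X) = (8 + 7 + 8 + 6) / 4 = 29/4 = 7.25
  mean(Y) = (3 + 1 + 7 + 5) / 4 = 16/4 = 4

Step 2 — sample variances and covariances s[i,j] = (1/(n-1)) · Σ_k (x_{k,i} - mean_i) · (x_{k,j} - mean_j), with n-1 = 3:
  s[X,X] = ((0.75)·(0.75) + (-0.25)·(-0.25) + (0.75)·(0.75) + (-1.25)·(-1.25)) / 3 = 2.75/3 = 0.9167
  s[X,Y] = ((0.75)·(-1) + (-0.25)·(-3) + (0.75)·(3) + (-1.25)·(1)) / 3 = 1/3 = 0.3333
  s[Y,Y] = ((-1)·(-1) + (-3)·(-3) + (3)·(3) + (1)·(1)) / 3 = 20/3 = 6.6667
  Sample standard deviations s_i = √(s[i,i]):
  s(X) = √(0.9167) = 0.9574
  s(Y) = √(6.6667) = 2.582

Step 3 — r_{ij} = s_{ij} / (s_i · s_j):
  r[X,X] = 1 (diagonal).
  r[X,Y] = 0.3333 / (0.9574 · 2.582) = 0.3333 / 2.4721 = 0.1348
  r[Y,Y] = 1 (diagonal).

R is symmetric with unit diagonal. Assembling:

R = [[1, 0.1348],
 [0.1348, 1]]


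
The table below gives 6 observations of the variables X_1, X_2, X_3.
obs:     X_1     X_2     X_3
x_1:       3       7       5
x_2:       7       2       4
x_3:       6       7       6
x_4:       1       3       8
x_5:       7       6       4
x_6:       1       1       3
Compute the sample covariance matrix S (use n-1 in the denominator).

Step 1 — column means:
  mean(X_1) = (3 + 7 + 6 + 1 + 7 + 1) / 6 = 25/6 = 4.1667
  mean(X_2) = (7 + 2 + 7 + 3 + 6 + 1) / 6 = 26/6 = 4.3333
  mean(X_3) = (5 + 4 + 6 + 8 + 4 + 3) / 6 = 30/6 = 5

Step 2 — sample covariance S[i,j] = (1/(n-1)) · Σ_k (x_{k,i} - mean_i) · (x_{k,j} - mean_j), with n-1 = 5.
  S[X_1,X_1] = ((-1.1667)·(-1.1667) + (2.8333)·(2.8333) + (1.8333)·(1.8333) + (-3.1667)·(-3.1667) + (2.8333)·(2.8333) + (-3.1667)·(-3.1667)) / 5 = 40.8333/5 = 8.1667
  S[X_1,X_2] = ((-1.1667)·(2.6667) + (2.8333)·(-2.3333) + (1.8333)·(2.6667) + (-3.1667)·(-1.3333) + (2.8333)·(1.6667) + (-3.1667)·(-3.3333)) / 5 = 14.6667/5 = 2.9333
  S[X_1,X_3] = ((-1.1667)·(0) + (2.8333)·(-1) + (1.8333)·(1) + (-3.1667)·(3) + (2.8333)·(-1) + (-3.1667)·(-2)) / 5 = -7/5 = -1.4
  S[X_2,X_2] = ((2.6667)·(2.6667) + (-2.3333)·(-2.3333) + (2.6667)·(2.6667) + (-1.3333)·(-1.3333) + (1.6667)·(1.6667) + (-3.3333)·(-3.3333)) / 5 = 35.3333/5 = 7.0667
  S[X_2,X_3] = ((2.6667)·(0) + (-2.3333)·(-1) + (2.6667)·(1) + (-1.3333)·(3) + (1.6667)·(-1) + (-3.3333)·(-2)) / 5 = 6/5 = 1.2
  S[X_3,X_3] = ((0)·(0) + (-1)·(-1) + (1)·(1) + (3)·(3) + (-1)·(-1) + (-2)·(-2)) / 5 = 16/5 = 3.2

S is symmetric (S[j,i] = S[i,j]). Assembling:

S = [[8.1667, 2.9333, -1.4],
 [2.9333, 7.0667, 1.2],
 [-1.4, 1.2, 3.2]]


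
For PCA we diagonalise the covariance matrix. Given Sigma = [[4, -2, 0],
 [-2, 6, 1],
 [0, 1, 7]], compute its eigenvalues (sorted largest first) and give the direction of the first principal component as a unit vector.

Step 1 — characteristic polynomial p(λ) = det(λI - Sigma) = λ³ - tr·λ² + c_1·λ - det, where tr = trace, c_1 = sum of the principal 2×2 minors, det = det(Sigma):
  tr = 4 + 6 + 7 = 17,
  c_1 = (4·6 - (-2)²) + (4·7 - (0)²) + (6·7 - (1)²) = 20 + 28 + 41 = 89,
  det = 4·(6·7 - (1)²) - (-2)·((-2)·7 - (1)·(0)) + (0)·((-2)·(1) - 6·(0)) = 4·(41) - (-2)·(-14) + (0)·(-2) = 136.
  So p(λ) = λ³ - 17λ² + 89λ - 136.
Step 2 — look for an integer root (rational root theorem: any rational root is an integer divisor of 136). Testing λ = 8:
  p(8) = 512 - 1088 + 712 - 136 = 0  ✓
  Dividing out (λ - 8): p(λ) = (λ - 8)(λ² - 9λ + 17).
Step 3 — remaining eigenvalues from the quadratic λ² - 9λ + 17 = 0:
  Δ = 9² - 4·17 = 81 - 68 = 13,  λ = (9 ± √13)/2 = (9 ± 3.6056)/2 ≈ 6.3028 or 2.6972.
  Sorted: λ_1 = 8,  λ_2 = 6.3028,  λ_3 = 2.6972  (check: sum = 17 = tr ✓).

Step 4 — unit eigenvector for λ_1 = 8: v spans the null space of (Sigma - λ_1 I), whose rows are
  r_1 = (-4, -2, 0),  r_2 = (-2, -2, 1),  r_3 = (0, 1, -1).
  v is orthogonal to every row, so take v ∝ r_1 × r_2 = ((-2)·(1) - (0)·(-2), (0)·(-2) - (-4)·(1), (-4)·(-2) - (-2)·(-2)) = (-2, 4, 4).
  Rescale (divide by 2; multiply by -1 so the first nonzero entry is positive): u = (1, -2, -2).
  ||u|| = √((1)² + (-2)² + (-2)²) = √(9) = 3,  v_1 = u/||u|| ≈ (0.3333, -0.6667, -0.6667) (||v_1|| = 1).

λ_1 = 8,  λ_2 = 6.3028,  λ_3 = 2.6972;  v_1 ≈ (0.3333, -0.6667, -0.6667)


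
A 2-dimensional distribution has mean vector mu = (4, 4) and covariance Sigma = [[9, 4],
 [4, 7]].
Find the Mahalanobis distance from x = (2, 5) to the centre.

Step 1 — centre the observation: (x - mu) = (-2, 1).

Step 2 — invert Sigma. det(Sigma) = 9·7 - (4)² = 47.
  Sigma^{-1} = (1/det) · [[d, -b], [-b, a]] = [[0.1489, -0.0851],
 [-0.0851, 0.1915]].

Step 3 — form the quadratic (x - mu)^T · Sigma^{-1} · (x - mu):
  Sigma^{-1} · (x - mu) = (-0.383, 0.3617).
  (x - mu)^T · [Sigma^{-1} · (x - mu)] = (-2)·(-0.383) + (1)·(0.3617) = 1.1277.

Step 4 — take square root: d = √(1.1277) ≈ 1.0619.

d(x, mu) = √(1.1277) ≈ 1.0619


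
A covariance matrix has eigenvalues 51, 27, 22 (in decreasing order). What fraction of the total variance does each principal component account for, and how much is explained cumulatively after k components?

Step 1 — total variance = trace(Sigma) = Σ λ_i = 51 + 27 + 22 = 100.

Step 2 — fraction explained by component i = λ_i / Σ λ:
  PC1: 51/100 = 0.51
  PC2: 27/100 = 0.27
  PC3: 22/100 = 0.22

Step 3 — cumulative fraction after k components = (λ_1 + ... + λ_k) / Σ λ:
  k = 1: 51/100 = 0.51
  k = 2: (51 + 27)/100 = 78/100 = 0.78
  k = 3: (51 + 27 + 22)/100 = 100/100 = 1

Summary (fraction, with percent):

explained: PC1 0.51 (51%), PC2 0.27 (27%), PC3 0.22 (22%);  cumulative: 0.51, 0.78, 1


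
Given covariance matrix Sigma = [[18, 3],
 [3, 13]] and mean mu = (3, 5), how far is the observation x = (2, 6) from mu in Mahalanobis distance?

Step 1 — centre the observation: (x - mu) = (-1, 1).

Step 2 — invert Sigma. det(Sigma) = 18·13 - (3)² = 225.
  Sigma^{-1} = (1/det) · [[d, -b], [-b, a]] = [[0.0578, -0.0133],
 [-0.0133, 0.08]].

Step 3 — form the quadratic (x - mu)^T · Sigma^{-1} · (x - mu):
  Sigma^{-1} · (x - mu) = (-0.0711, 0.0933).
  (x - mu)^T · [Sigma^{-1} · (x - mu)] = (-1)·(-0.0711) + (1)·(0.0933) = 0.1644.

Step 4 — take square root: d = √(0.1644) ≈ 0.4055.

d(x, mu) = √(0.1644) ≈ 0.4055


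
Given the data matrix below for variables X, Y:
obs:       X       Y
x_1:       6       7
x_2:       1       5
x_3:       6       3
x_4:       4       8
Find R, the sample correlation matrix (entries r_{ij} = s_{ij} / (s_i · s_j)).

Step 1 — column means:
  mean(X) = (6 + 1 + 6 + 4) / 4 = 17/4 = 4.25
  mean(Y) = (7 + 5 + 3 + 8) / 4 = 23/4 = 5.75

Step 2 — sample variances and covariances s[i,j] = (1/(n-1)) · Σ_k (x_{k,i} - mean_i) · (x_{k,j} - mean_j), with n-1 = 3:
  s[X,X] = ((1.75)·(1.75) + (-3.25)·(-3.25) + (1.75)·(1.75) + (-0.25)·(-0.25)) / 3 = 16.75/3 = 5.5833
  s[X,Y] = ((1.75)·(1.25) + (-3.25)·(-0.75) + (1.75)·(-2.75) + (-0.25)·(2.25)) / 3 = -0.75/3 = -0.25
  s[Y,Y] = ((1.25)·(1.25) + (-0.75)·(-0.75) + (-2.75)·(-2.75) + (2.25)·(2.25)) / 3 = 14.75/3 = 4.9167
  Sample standard deviations s_i = √(s[i,i]):
  s(X) = √(5.5833) = 2.3629
  s(Y) = √(4.9167) = 2.2174

Step 3 — r_{ij} = s_{ij} / (s_i · s_j):
  r[X,X] = 1 (diagonal).
  r[X,Y] = -0.25 / (2.3629 · 2.2174) = -0.25 / 5.2394 = -0.0477
  r[Y,Y] = 1 (diagonal).

R is symmetric with unit diagonal. Assembling:

R = [[1, -0.0477],
 [-0.0477, 1]]


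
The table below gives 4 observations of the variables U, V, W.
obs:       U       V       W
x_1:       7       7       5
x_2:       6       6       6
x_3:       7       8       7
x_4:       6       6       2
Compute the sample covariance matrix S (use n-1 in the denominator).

Step 1 — column means:
  mean(U) = (7 + 6 + 7 + 6) / 4 = 26/4 = 6.5
  mean(V) = (7 + 6 + 8 + 6) / 4 = 27/4 = 6.75
  mean(W) = (5 + 6 + 7 + 2) / 4 = 20/4 = 5

Step 2 — sample covariance S[i,j] = (1/(n-1)) · Σ_k (x_{k,i} - mean_i) · (x_{k,j} - mean_j), with n-1 = 3.
  S[U,U] = ((0.5)·(0.5) + (-0.5)·(-0.5) + (0.5)·(0.5) + (-0.5)·(-0.5)) / 3 = 1/3 = 0.3333
  S[U,V] = ((0.5)·(0.25) + (-0.5)·(-0.75) + (0.5)·(1.25) + (-0.5)·(-0.75)) / 3 = 1.5/3 = 0.5
  S[U,W] = ((0.5)·(0) + (-0.5)·(1) + (0.5)·(2) + (-0.5)·(-3)) / 3 = 2/3 = 0.6667
  S[V,V] = ((0.25)·(0.25) + (-0.75)·(-0.75) + (1.25)·(1.25) + (-0.75)·(-0.75)) / 3 = 2.75/3 = 0.9167
  S[V,W] = ((0.25)·(0) + (-0.75)·(1) + (1.25)·(2) + (-0.75)·(-3)) / 3 = 4/3 = 1.3333
  S[W,W] = ((0)·(0) + (1)·(1) + (2)·(2) + (-3)·(-3)) / 3 = 14/3 = 4.6667

S is symmetric (S[j,i] = S[i,j]). Assembling:

S = [[0.3333, 0.5, 0.6667],
 [0.5, 0.9167, 1.3333],
 [0.6667, 1.3333, 4.6667]]


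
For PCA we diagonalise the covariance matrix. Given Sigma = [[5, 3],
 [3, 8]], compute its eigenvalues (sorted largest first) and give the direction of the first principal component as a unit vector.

Step 1 — characteristic polynomial of 2×2 Sigma:
  det(Sigma - λI) = λ² - trace · λ + det = 0.
  trace = 5 + 8 = 13, det = 5·8 - (3)² = 31.
Step 2 — discriminant:
  Δ = trace² - 4·det = 169 - 124 = 45.
Step 3 — eigenvalues:
  λ = (trace ± √Δ)/2 = (13 ± 6.7082)/2,
  λ_1 = 9.8541,  λ_2 = 3.1459.

Step 4 — unit eigenvector for λ_1: solve (Sigma - λ_1 I)v = 0. First row:
  (5 - 9.8541)·v_x + (3)·v_y = 0, i.e. (-4.8541)·v_x + (3)·v_y = 0,
  so v ∝ (b, λ_1 - a) = (3, 4.8541) = u.
  ||u|| = √((3)² + (4.8541)²) = √(32.5623) ≈ 5.7063,
  v_1 = u/||u|| ≈ (0.5257, 0.8507) (||v_1|| = 1).

λ_1 = 9.8541,  λ_2 = 3.1459;  v_1 ≈ (0.5257, 0.8507)


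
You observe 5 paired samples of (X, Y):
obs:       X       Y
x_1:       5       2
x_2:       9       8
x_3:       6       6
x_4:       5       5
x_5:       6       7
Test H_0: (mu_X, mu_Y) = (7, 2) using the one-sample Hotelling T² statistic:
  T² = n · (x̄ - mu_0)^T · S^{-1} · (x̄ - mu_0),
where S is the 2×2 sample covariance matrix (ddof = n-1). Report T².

Step 1 — sample mean vector:
  mean(X) = (5 + 9 + 6 + 5 + 6) / 5 = 31/5 = 6.2
  mean(Y) = (2 + 8 + 6 + 5 + 7) / 5 = 28/5 = 5.6
  x̄ = (6.2, 5.6),  deviation x̄ - mu_0 = (6.2, 5.6) - (7, 2) = (-0.8, 3.6).

Step 2 — sample covariance matrix, S[i,j] = (1/(n-1)) · Σ_k (x_{k,i} - mean_i) · (x_{k,j} - mean_j), divisor n-1 = 4:
  S[X,X] = ((-1.2)·(-1.2) + (2.8)·(2.8) + (-0.2)·(-0.2) + (-1.2)·(-1.2) + (-0.2)·(-0.2)) / 4 = 10.8/4 = 2.7
  S[X,Y] = ((-1.2)·(-3.6) + (2.8)·(2.4) + (-0.2)·(0.4) + (-1.2)·(-0.6) + (-0.2)·(1.4)) / 4 = 11.4/4 = 2.85
  S[Y,Y] = ((-3.6)·(-3.6) + (2.4)·(2.4) + (0.4)·(0.4) + (-0.6)·(-0.6) + (1.4)·(1.4)) / 4 = 21.2/4 = 5.3
  S = [[2.7, 2.85],
 [2.85, 5.3]].

Step 3 — invert S. det(S) = 2.7·5.3 - (2.85)² = 6.1875.
  S^{-1} = (1/det) · [[d, -b], [-b, a]] = [[0.8566, -0.4606],
 [-0.4606, 0.4364]].

Step 4 — quadratic form (x̄ - mu_0)^T · S^{-1} · (x̄ - mu_0):
  S^{-1} · (x̄ - mu_0) = (-2.3434, 1.9394),
  (x̄ - mu_0)^T · [...] = (-0.8)·(-2.3434) + (3.6)·(1.9394) = 8.8566.

Step 5 — scale by n: T² = 5 · 8.8566 = 44.2828.

T² ≈ 44.2828


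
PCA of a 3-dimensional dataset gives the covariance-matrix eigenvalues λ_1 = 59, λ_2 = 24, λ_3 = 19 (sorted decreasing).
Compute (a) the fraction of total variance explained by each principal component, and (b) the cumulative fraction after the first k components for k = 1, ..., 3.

Step 1 — total variance = trace(Sigma) = Σ λ_i = 59 + 24 + 19 = 102.

Step 2 — fraction explained by component i = λ_i / Σ λ:
  PC1: 59/102 = 0.5784
  PC2: 24/102 = 0.2353
  PC3: 19/102 = 0.1863

Step 3 — cumulative fraction after k components = (λ_1 + ... + λ_k) / Σ λ:
  k = 1: 59/102 = 0.5784
  k = 2: (59 + 24)/102 = 83/102 = 0.8137
  k = 3: (59 + 24 + 19)/102 = 102/102 = 1

Summary (fraction, with percent):

explained: PC1 0.5784 (57.84%), PC2 0.2353 (23.53%), PC3 0.1863 (18.63%);  cumulative: 0.5784, 0.8137, 1


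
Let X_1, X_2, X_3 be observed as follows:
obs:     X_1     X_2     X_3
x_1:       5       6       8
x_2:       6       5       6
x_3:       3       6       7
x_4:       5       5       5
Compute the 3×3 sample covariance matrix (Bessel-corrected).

Step 1 — column means:
  mean(X_1) = (5 + 6 + 3 + 5) / 4 = 19/4 = 4.75
  mean(X_2) = (6 + 5 + 6 + 5) / 4 = 22/4 = 5.5
  mean(X_3) = (8 + 6 + 7 + 5) / 4 = 26/4 = 6.5

Step 2 — sample covariance S[i,j] = (1/(n-1)) · Σ_k (x_{k,i} - mean_i) · (x_{k,j} - mean_j), with n-1 = 3.
  S[X_1,X_1] = ((0.25)·(0.25) + (1.25)·(1.25) + (-1.75)·(-1.75) + (0.25)·(0.25)) / 3 = 4.75/3 = 1.5833
  S[X_1,X_2] = ((0.25)·(0.5) + (1.25)·(-0.5) + (-1.75)·(0.5) + (0.25)·(-0.5)) / 3 = -1.5/3 = -0.5
  S[X_1,X_3] = ((0.25)·(1.5) + (1.25)·(-0.5) + (-1.75)·(0.5) + (0.25)·(-1.5)) / 3 = -1.5/3 = -0.5
  S[X_2,X_2] = ((0.5)·(0.5) + (-0.5)·(-0.5) + (0.5)·(0.5) + (-0.5)·(-0.5)) / 3 = 1/3 = 0.3333
  S[X_2,X_3] = ((0.5)·(1.5) + (-0.5)·(-0.5) + (0.5)·(0.5) + (-0.5)·(-1.5)) / 3 = 2/3 = 0.6667
  S[X_3,X_3] = ((1.5)·(1.5) + (-0.5)·(-0.5) + (0.5)·(0.5) + (-1.5)·(-1.5)) / 3 = 5/3 = 1.6667

S is symmetric (S[j,i] = S[i,j]). Assembling:

S = [[1.5833, -0.5, -0.5],
 [-0.5, 0.3333, 0.6667],
 [-0.5, 0.6667, 1.6667]]


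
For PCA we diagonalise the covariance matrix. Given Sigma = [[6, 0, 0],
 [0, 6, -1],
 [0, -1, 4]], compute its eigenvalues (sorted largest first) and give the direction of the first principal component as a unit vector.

Step 1 — characteristic polynomial p(λ) = det(λI - Sigma) = λ³ - tr·λ² + c_1·λ - det, where tr = trace, c_1 = sum of the principal 2×2 minors, det = det(Sigma):
  tr = 6 + 6 + 4 = 16,
  c_1 = (6·6 - (0)²) + (6·4 - (0)²) + (6·4 - (-1)²) = 36 + 24 + 23 = 83,
  det = 6·(6·4 - (-1)²) - (0)·((0)·4 - (-1)·(0)) + (0)·((0)·(-1) - 6·(0)) = 6·(23) - (0)·(0) + (0)·(0) = 138.
  So p(λ) = λ³ - 16λ² + 83λ - 138.
Step 2 — look for an integer root (rational root theorem: any rational root is an integer divisor of 138). Testing λ = 6:
  p(6) = 216 - 576 + 498 - 138 = 0  ✓
  Dividing out (λ - 6): p(λ) = (λ - 6)(λ² - 10λ + 23).
Step 3 — remaining eigenvalues from the quadratic λ² - 10λ + 23 = 0:
  Δ = 10² - 4·23 = 100 - 92 = 8,  λ = (10 ± √8)/2 = (10 ± 2.8284)/2 ≈ 6.4142 or 3.5858.
  Sorted: λ_1 = 6.4142,  λ_2 = 6,  λ_3 = 3.5858  (check: sum = 16 = tr ✓).

Step 4 — unit eigenvector for λ_1 ≈ 6.4142: v spans the null space of (Sigma - λ_1 I), whose rows are
  r_1 = (-0.4142, 0, 0),  r_2 = (0, -0.4142, -1),  r_3 = (0, -1, -2.4142).
  v is orthogonal to every row, so take v ∝ r_1 × r_2 = ((0)·(-1) - (0)·(-0.4142), (0)·(0) - (-0.4142)·(-1), (-0.4142)·(-0.4142) - (0)·(0)) ≈ (0, -0.4142, 0.1716).
  Rescale (multiply by -1 so the first nonzero entry is positive): u = (0, 0.4142, -0.1716).
  ||u|| = √((0)² + (0.4142)² + (-0.1716)²) = √(0.201) ≈ 0.4483,  v_1 = u/||u|| ≈ (0, 0.9239, -0.3827) (||v_1|| = 1).

λ_1 = 6.4142,  λ_2 = 6,  λ_3 = 3.5858;  v_1 ≈ (0, 0.9239, -0.3827)


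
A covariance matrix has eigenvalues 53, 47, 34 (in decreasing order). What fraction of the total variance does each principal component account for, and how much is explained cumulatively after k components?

Step 1 — total variance = trace(Sigma) = Σ λ_i = 53 + 47 + 34 = 134.

Step 2 — fraction explained by component i = λ_i / Σ λ:
  PC1: 53/134 = 0.3955
  PC2: 47/134 = 0.3507
  PC3: 34/134 = 0.2537

Step 3 — cumulative fraction after k components = (λ_1 + ... + λ_k) / Σ λ:
  k = 1: 53/134 = 0.3955
  k = 2: (53 + 47)/134 = 100/134 = 0.7463
  k = 3: (53 + 47 + 34)/134 = 134/134 = 1

Summary (fraction, with percent):

explained: PC1 0.3955 (39.55%), PC2 0.3507 (35.07%), PC3 0.2537 (25.37%);  cumulative: 0.3955, 0.7463, 1


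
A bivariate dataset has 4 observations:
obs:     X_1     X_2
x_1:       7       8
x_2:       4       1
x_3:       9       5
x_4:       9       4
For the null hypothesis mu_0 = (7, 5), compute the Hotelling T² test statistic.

Step 1 — sample mean vector:
  mean(X_1) = (7 + 4 + 9 + 9) / 4 = 29/4 = 7.25
  mean(X_2) = (8 + 1 + 5 + 4) / 4 = 18/4 = 4.5
  x̄ = (7.25, 4.5),  deviation x̄ - mu_0 = (7.25, 4.5) - (7, 5) = (0.25, -0.5).

Step 2 — sample covariance matrix, S[i,j] = (1/(n-1)) · Σ_k (x_{k,i} - mean_i) · (x_{k,j} - mean_j), divisor n-1 = 3:
  S[X_1,X_1] = ((-0.25)·(-0.25) + (-3.25)·(-3.25) + (1.75)·(1.75) + (1.75)·(1.75)) / 3 = 16.75/3 = 5.5833
  S[X_1,X_2] = ((-0.25)·(3.5) + (-3.25)·(-3.5) + (1.75)·(0.5) + (1.75)·(-0.5)) / 3 = 10.5/3 = 3.5
  S[X_2,X_2] = ((3.5)·(3.5) + (-3.5)·(-3.5) + (0.5)·(0.5) + (-0.5)·(-0.5)) / 3 = 25/3 = 8.3333
  S = [[5.5833, 3.5],
 [3.5, 8.3333]].

Step 3 — invert S. det(S) = 5.5833·8.3333 - (3.5)² = 34.2778.
  S^{-1} = (1/det) · [[d, -b], [-b, a]] = [[0.2431, -0.1021],
 [-0.1021, 0.1629]].

Step 4 — quadratic form (x̄ - mu_0)^T · S^{-1} · (x̄ - mu_0):
  S^{-1} · (x̄ - mu_0) = (0.1118, -0.107),
  (x̄ - mu_0)^T · [...] = (0.25)·(0.1118) + (-0.5)·(-0.107) = 0.0814.

Step 5 — scale by n: T² = 4 · 0.0814 = 0.3258.

T² ≈ 0.3258


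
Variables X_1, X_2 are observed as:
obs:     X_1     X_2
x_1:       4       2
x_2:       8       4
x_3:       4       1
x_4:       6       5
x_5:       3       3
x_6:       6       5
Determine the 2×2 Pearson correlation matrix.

Step 1 — column means:
  mean(X_1) = (4 + 8 + 4 + 6 + 3 + 6) / 6 = 31/6 = 5.1667
  mean(X_2) = (2 + 4 + 1 + 5 + 3 + 5) / 6 = 20/6 = 3.3333

Step 2 — sample variances and covariances s[i,j] = (1/(n-1)) · Σ_k (x_{k,i} - mean_i) · (x_{k,j} - mean_j), with n-1 = 5:
  s[X_1,X_1] = ((-1.1667)·(-1.1667) + (2.8333)·(2.8333) + (-1.1667)·(-1.1667) + (0.8333)·(0.8333) + (-2.1667)·(-2.1667) + (0.8333)·(0.8333)) / 5 = 16.8333/5 = 3.3667
  s[X_1,X_2] = ((-1.1667)·(-1.3333) + (2.8333)·(0.6667) + (-1.1667)·(-2.3333) + (0.8333)·(1.6667) + (-2.1667)·(-0.3333) + (0.8333)·(1.6667)) / 5 = 9.6667/5 = 1.9333
  s[X_2,X_2] = ((-1.3333)·(-1.3333) + (0.6667)·(0.6667) + (-2.3333)·(-2.3333) + (1.6667)·(1.6667) + (-0.3333)·(-0.3333) + (1.6667)·(1.6667)) / 5 = 13.3333/5 = 2.6667
  Sample standard deviations s_i = √(s[i,i]):
  s(X_1) = √(3.3667) = 1.8348
  s(X_2) = √(2.6667) = 1.633

Step 3 — r_{ij} = s_{ij} / (s_i · s_j):
  r[X_1,X_1] = 1 (diagonal).
  r[X_1,X_2] = 1.9333 / (1.8348 · 1.633) = 1.9333 / 2.9963 = 0.6452
  r[X_2,X_2] = 1 (diagonal).

R is symmetric with unit diagonal. Assembling:

R = [[1, 0.6452],
 [0.6452, 1]]


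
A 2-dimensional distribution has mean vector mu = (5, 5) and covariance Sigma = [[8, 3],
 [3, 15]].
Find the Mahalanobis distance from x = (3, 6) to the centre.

Step 1 — centre the observation: (x - mu) = (-2, 1).

Step 2 — invert Sigma. det(Sigma) = 8·15 - (3)² = 111.
  Sigma^{-1} = (1/det) · [[d, -b], [-b, a]] = [[0.1351, -0.027],
 [-0.027, 0.0721]].

Step 3 — form the quadratic (x - mu)^T · Sigma^{-1} · (x - mu):
  Sigma^{-1} · (x - mu) = (-0.2973, 0.1261).
  (x - mu)^T · [Sigma^{-1} · (x - mu)] = (-2)·(-0.2973) + (1)·(0.1261) = 0.7207.

Step 4 — take square root: d = √(0.7207) ≈ 0.849.

d(x, mu) = √(0.7207) ≈ 0.849


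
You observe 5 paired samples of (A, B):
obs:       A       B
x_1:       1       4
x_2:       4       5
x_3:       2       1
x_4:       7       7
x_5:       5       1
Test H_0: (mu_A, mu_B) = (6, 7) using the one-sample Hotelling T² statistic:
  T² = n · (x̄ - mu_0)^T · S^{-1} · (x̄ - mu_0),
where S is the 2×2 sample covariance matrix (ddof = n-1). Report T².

Step 1 — sample mean vector:
  mean(A) = (1 + 4 + 2 + 7 + 5) / 5 = 19/5 = 3.8
  mean(B) = (4 + 5 + 1 + 7 + 1) / 5 = 18/5 = 3.6
  x̄ = (3.8, 3.6),  deviation x̄ - mu_0 = (3.8, 3.6) - (6, 7) = (-2.2, -3.4).

Step 2 — sample covariance matrix, S[i,j] = (1/(n-1)) · Σ_k (x_{k,i} - mean_i) · (x_{k,j} - mean_j), divisor n-1 = 4:
  S[A,A] = ((-2.8)·(-2.8) + (0.2)·(0.2) + (-1.8)·(-1.8) + (3.2)·(3.2) + (1.2)·(1.2)) / 4 = 22.8/4 = 5.7
  S[A,B] = ((-2.8)·(0.4) + (0.2)·(1.4) + (-1.8)·(-2.6) + (3.2)·(3.4) + (1.2)·(-2.6)) / 4 = 11.6/4 = 2.9
  S[B,B] = ((0.4)·(0.4) + (1.4)·(1.4) + (-2.6)·(-2.6) + (3.4)·(3.4) + (-2.6)·(-2.6)) / 4 = 27.2/4 = 6.8
  S = [[5.7, 2.9],
 [2.9, 6.8]].

Step 3 — invert S. det(S) = 5.7·6.8 - (2.9)² = 30.35.
  S^{-1} = (1/det) · [[d, -b], [-b, a]] = [[0.2241, -0.0956],
 [-0.0956, 0.1878]].

Step 4 — quadratic form (x̄ - mu_0)^T · S^{-1} · (x̄ - mu_0):
  S^{-1} · (x̄ - mu_0) = (-0.168, -0.4283),
  (x̄ - mu_0)^T · [...] = (-2.2)·(-0.168) + (-3.4)·(-0.4283) = 1.826.

Step 5 — scale by n: T² = 5 · 1.826 = 9.1301.

T² ≈ 9.1301


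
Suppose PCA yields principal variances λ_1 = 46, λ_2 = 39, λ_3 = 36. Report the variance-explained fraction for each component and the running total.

Step 1 — total variance = trace(Sigma) = Σ λ_i = 46 + 39 + 36 = 121.

Step 2 — fraction explained by component i = λ_i / Σ λ:
  PC1: 46/121 = 0.3802
  PC2: 39/121 = 0.3223
  PC3: 36/121 = 0.2975

Step 3 — cumulative fraction after k components = (λ_1 + ... + λ_k) / Σ λ:
  k = 1: 46/121 = 0.3802
  k = 2: (46 + 39)/121 = 85/121 = 0.7025
  k = 3: (46 + 39 + 36)/121 = 121/121 = 1

Summary (fraction, with percent):

explained: PC1 0.3802 (38.02%), PC2 0.3223 (32.23%), PC3 0.2975 (29.75%);  cumulative: 0.3802, 0.7025, 1


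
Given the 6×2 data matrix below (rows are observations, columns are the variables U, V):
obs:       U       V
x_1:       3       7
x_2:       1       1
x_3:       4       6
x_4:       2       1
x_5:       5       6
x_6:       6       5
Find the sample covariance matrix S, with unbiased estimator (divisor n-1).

Step 1 — column means:
  mean(U) = (3 + 1 + 4 + 2 + 5 + 6) / 6 = 21/6 = 3.5
  mean(V) = (7 + 1 + 6 + 1 + 6 + 5) / 6 = 26/6 = 4.3333

Step 2 — sample covariance S[i,j] = (1/(n-1)) · Σ_k (x_{k,i} - mean_i) · (x_{k,j} - mean_j), with n-1 = 5.
  S[U,U] = ((-0.5)·(-0.5) + (-2.5)·(-2.5) + (0.5)·(0.5) + (-1.5)·(-1.5) + (1.5)·(1.5) + (2.5)·(2.5)) / 5 = 17.5/5 = 3.5
  S[U,V] = ((-0.5)·(2.6667) + (-2.5)·(-3.3333) + (0.5)·(1.6667) + (-1.5)·(-3.3333) + (1.5)·(1.6667) + (2.5)·(0.6667)) / 5 = 17/5 = 3.4
  S[V,V] = ((2.6667)·(2.6667) + (-3.3333)·(-3.3333) + (1.6667)·(1.6667) + (-3.3333)·(-3.3333) + (1.6667)·(1.6667) + (0.6667)·(0.6667)) / 5 = 35.3333/5 = 7.0667

S is symmetric (S[j,i] = S[i,j]). Assembling:

S = [[3.5, 3.4],
 [3.4, 7.0667]]


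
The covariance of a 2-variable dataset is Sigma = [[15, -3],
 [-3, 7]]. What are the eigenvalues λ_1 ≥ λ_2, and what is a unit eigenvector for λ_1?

Step 1 — characteristic polynomial of 2×2 Sigma:
  det(Sigma - λI) = λ² - trace · λ + det = 0.
  trace = 15 + 7 = 22, det = 15·7 - (-3)² = 96.
Step 2 — discriminant:
  Δ = trace² - 4·det = 484 - 384 = 100.
Step 3 — eigenvalues:
  λ = (trace ± √Δ)/2 = (22 ± 10)/2,
  λ_1 = 16,  λ_2 = 6.

Step 4 — unit eigenvector for λ_1: solve (Sigma - λ_1 I)v = 0. First row:
  (15 - 16)·v_x + (-3)·v_y = 0, i.e. (-1)·v_x + (-3)·v_y = 0,
  so v ∝ (b, λ_1 - a) = (-3, 1); multiply by -1 so the first entry is positive: u = (3, -1).
  ||u|| = √((3)² + (-1)²) = √(10) ≈ 3.1623,
  v_1 = u/||u|| ≈ (0.9487, -0.3162) (||v_1|| = 1).

λ_1 = 16,  λ_2 = 6;  v_1 ≈ (0.9487, -0.3162)


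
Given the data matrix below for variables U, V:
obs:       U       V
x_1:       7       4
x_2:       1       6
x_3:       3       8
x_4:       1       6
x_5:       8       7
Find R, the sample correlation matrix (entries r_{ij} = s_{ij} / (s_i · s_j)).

Step 1 — column means:
  mean(U) = (7 + 1 + 3 + 1 + 8) / 5 = 20/5 = 4
  mean(V) = (4 + 6 + 8 + 6 + 7) / 5 = 31/5 = 6.2

Step 2 — sample variances and covariances s[i,j] = (1/(n-1)) · Σ_k (x_{k,i} - mean_i) · (x_{k,j} - mean_j), with n-1 = 4:
  s[U,U] = ((3)·(3) + (-3)·(-3) + (-1)·(-1) + (-3)·(-3) + (4)·(4)) / 4 = 44/4 = 11
  s[U,V] = ((3)·(-2.2) + (-3)·(-0.2) + (-1)·(1.8) + (-3)·(-0.2) + (4)·(0.8)) / 4 = -4/4 = -1
  s[V,V] = ((-2.2)·(-2.2) + (-0.2)·(-0.2) + (1.8)·(1.8) + (-0.2)·(-0.2) + (0.8)·(0.8)) / 4 = 8.8/4 = 2.2
  Sample standard deviations s_i = √(s[i,i]):
  s(U) = √(11) = 3.3166
  s(V) = √(2.2) = 1.4832

Step 3 — r_{ij} = s_{ij} / (s_i · s_j):
  r[U,U] = 1 (diagonal).
  r[U,V] = -1 / (3.3166 · 1.4832) = -1 / 4.9193 = -0.2033
  r[V,V] = 1 (diagonal).

R is symmetric with unit diagonal. Assembling:

R = [[1, -0.2033],
 [-0.2033, 1]]


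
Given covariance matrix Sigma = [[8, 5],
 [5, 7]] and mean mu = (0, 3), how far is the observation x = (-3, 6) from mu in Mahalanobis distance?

Step 1 — centre the observation: (x - mu) = (-3, 3).

Step 2 — invert Sigma. det(Sigma) = 8·7 - (5)² = 31.
  Sigma^{-1} = (1/det) · [[d, -b], [-b, a]] = [[0.2258, -0.1613],
 [-0.1613, 0.2581]].

Step 3 — form the quadratic (x - mu)^T · Sigma^{-1} · (x - mu):
  Sigma^{-1} · (x - mu) = (-1.1613, 1.2581).
  (x - mu)^T · [Sigma^{-1} · (x - mu)] = (-3)·(-1.1613) + (3)·(1.2581) = 7.2581.

Step 4 — take square root: d = √(7.2581) ≈ 2.6941.

d(x, mu) = √(7.2581) ≈ 2.6941
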